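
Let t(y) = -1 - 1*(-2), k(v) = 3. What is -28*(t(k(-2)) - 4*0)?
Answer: -28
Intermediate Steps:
t(y) = 1 (t(y) = -1 + 2 = 1)
-28*(t(k(-2)) - 4*0) = -28*(1 - 4*0) = -28*(1 + 0) = -28*1 = -28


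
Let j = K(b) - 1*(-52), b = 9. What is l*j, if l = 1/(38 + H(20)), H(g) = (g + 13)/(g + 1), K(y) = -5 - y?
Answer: 266/277 ≈ 0.96029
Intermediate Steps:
H(g) = (13 + g)/(1 + g)
l = 7/277 (l = 1/(38 + (13 + 20)/(1 + 20)) = 1/(38 + 33/21) = 1/(38 + (1/21)*33) = 1/(38 + 11/7) = 1/(277/7) = 7/277 ≈ 0.025271)
j = 38 (j = (-5 - 1*9) - 1*(-52) = (-5 - 9) + 52 = -14 + 52 = 38)
l*j = (7/277)*38 = 266/277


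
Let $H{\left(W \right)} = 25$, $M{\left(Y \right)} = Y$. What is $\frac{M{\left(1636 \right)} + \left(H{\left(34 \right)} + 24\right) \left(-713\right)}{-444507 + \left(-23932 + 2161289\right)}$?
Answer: $- \frac{33301}{1692850} \approx -0.019672$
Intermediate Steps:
$\frac{M{\left(1636 \right)} + \left(H{\left(34 \right)} + 24\right) \left(-713\right)}{-444507 + \left(-23932 + 2161289\right)} = \frac{1636 + \left(25 + 24\right) \left(-713\right)}{-444507 + \left(-23932 + 2161289\right)} = \frac{1636 + 49 \left(-713\right)}{-444507 + 2137357} = \frac{1636 - 34937}{1692850} = \left(-33301\right) \frac{1}{1692850} = - \frac{33301}{1692850}$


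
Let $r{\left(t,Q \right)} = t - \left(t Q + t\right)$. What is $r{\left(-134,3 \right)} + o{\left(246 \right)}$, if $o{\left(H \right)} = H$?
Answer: $648$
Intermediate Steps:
$r{\left(t,Q \right)} = - Q t$ ($r{\left(t,Q \right)} = t - \left(Q t + t\right) = t - \left(t + Q t\right) = - Q t$)
$r{\left(-134,3 \right)} + o{\left(246 \right)} = \left(-1\right) 3 \left(-134\right) + 246 = 402 + 246 = 648$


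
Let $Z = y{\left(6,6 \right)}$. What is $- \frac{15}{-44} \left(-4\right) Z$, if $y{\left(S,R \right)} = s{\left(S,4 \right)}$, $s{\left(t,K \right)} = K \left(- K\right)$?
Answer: $\frac{240}{11} \approx 21.818$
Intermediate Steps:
$s{\left(t,K \right)} = - K^{2}$
$y{\left(S,R \right)} = -16$ ($y{\left(S,R \right)} = - 4^{2} = \left(-1\right) 16 = -16$)
$Z = -16$
$- \frac{15}{-44} \left(-4\right) Z = - \frac{15}{-44} \left(-4\right) \left(-16\right) = \left(-15\right) \left(- \frac{1}{44}\right) \left(-4\right) \left(-16\right) = \frac{15}{44} \left(-4\right) \left(-16\right) = \left(- \frac{15}{11}\right) \left(-16\right) = \frac{240}{11}$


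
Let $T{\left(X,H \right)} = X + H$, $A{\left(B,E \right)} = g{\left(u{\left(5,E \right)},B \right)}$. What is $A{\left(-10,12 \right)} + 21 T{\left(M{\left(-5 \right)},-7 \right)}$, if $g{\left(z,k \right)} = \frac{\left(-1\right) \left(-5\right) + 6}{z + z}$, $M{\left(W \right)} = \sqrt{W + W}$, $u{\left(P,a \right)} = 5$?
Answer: $- \frac{1459}{10} + 21 i \sqrt{10} \approx -145.9 + 66.408 i$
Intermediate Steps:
$M{\left(W \right)} = \sqrt{2} \sqrt{W}$ ($M{\left(W \right)} = \sqrt{2 W} = \sqrt{2} \sqrt{W}$)
$g{\left(z,k \right)} = \frac{11}{2 z}$ ($g{\left(z,k \right)} = \frac{5 + 6}{2 z} = 11 \frac{1}{2 z} = \frac{11}{2 z}$)
$A{\left(B,E \right)} = \frac{11}{10}$ ($A{\left(B,E \right)} = \frac{11}{2 \cdot 5} = \frac{11}{2} \cdot \frac{1}{5} = \frac{11}{10}$)
$T{\left(X,H \right)} = H + X$
$A{\left(-10,12 \right)} + 21 T{\left(M{\left(-5 \right)},-7 \right)} = \frac{11}{10} + 21 \left(-7 + \sqrt{2} \sqrt{-5}\right) = \frac{11}{10} + 21 \left(-7 + \sqrt{2} i \sqrt{5}\right) = \frac{11}{10} + 21 \left(-7 + i \sqrt{10}\right) = \frac{11}{10} - \left(147 - 21 i \sqrt{10}\right) = - \frac{1459}{10} + 21 i \sqrt{10}$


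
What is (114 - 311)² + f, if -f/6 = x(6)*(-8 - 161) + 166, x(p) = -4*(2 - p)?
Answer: 54037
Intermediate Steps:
x(p) = -8 + 4*p
f = 15228 (f = -6*((-8 + 4*6)*(-8 - 161) + 166) = -6*((-8 + 24)*(-169) + 166) = -6*(16*(-169) + 166) = -6*(-2704 + 166) = -6*(-2538) = 15228)
(114 - 311)² + f = (114 - 311)² + 15228 = (-197)² + 15228 = 38809 + 15228 = 54037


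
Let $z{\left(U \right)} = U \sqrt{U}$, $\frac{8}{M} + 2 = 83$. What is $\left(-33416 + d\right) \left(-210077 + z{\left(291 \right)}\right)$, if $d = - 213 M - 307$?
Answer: $\frac{191398843853}{27} - \frac{88375633 \sqrt{291}}{9} \approx 6.9213 \cdot 10^{9}$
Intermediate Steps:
$M = \frac{8}{81}$ ($M = \frac{8}{-2 + 83} = \frac{8}{81} \approx 0.098765$)
$z{\left(U \right)} = U^{\frac{3}{2}}$
$d = - \frac{8857}{27}$ ($d = \left(-213\right) \frac{8}{81} - 307 = - \frac{568}{27} - 307 = - \frac{8857}{27} \approx -328.04$)
$\left(-33416 + d\right) \left(-210077 + z{\left(291 \right)}\right) = \left(-33416 - \frac{8857}{27}\right) \left(-210077 + 291^{\frac{3}{2}}\right) = - \frac{911089 \left(-210077 + 291 \sqrt{291}\right)}{27} = \frac{191398843853}{27} - \frac{88375633 \sqrt{291}}{9}$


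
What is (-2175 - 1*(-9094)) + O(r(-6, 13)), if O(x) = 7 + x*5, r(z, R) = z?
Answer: 6896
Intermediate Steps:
O(x) = 7 + 5*x
(-2175 - 1*(-9094)) + O(r(-6, 13)) = (-2175 - 1*(-9094)) + (7 + 5*(-6)) = (-2175 + 9094) + (7 - 30) = 6919 - 23 = 6896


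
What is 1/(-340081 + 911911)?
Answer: 1/571830 ≈ 1.7488e-6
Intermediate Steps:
1/(-340081 + 911911) = 1/571830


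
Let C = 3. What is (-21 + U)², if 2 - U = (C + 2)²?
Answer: 1936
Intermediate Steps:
U = -23 (U = 2 - (3 + 2)² = 2 - 1*5² = 2 - 1*25 = 2 - 25 = -23)
(-21 + U)² = (-21 - 23)² = (-44)² = 1936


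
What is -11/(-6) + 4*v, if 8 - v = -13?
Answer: 515/6 ≈ 85.833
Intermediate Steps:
v = 21 (v = 8 - 1*(-13) = 8 + 13 = 21)
-11/(-6) + 4*v = -11/(-6) + 4*21 = -11*(-1/6) + 84 = 11/6 + 84 = 515/6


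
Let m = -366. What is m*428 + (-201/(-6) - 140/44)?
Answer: -3445589/22 ≈ -1.5662e+5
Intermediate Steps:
m*428 + (-201/(-6) - 140/44) = -366*428 + (-201/(-6) - 140/44) = -156648 + (-201*(-1/6) - 140*1/44) = -156648 + (67/2 - 35/11) = -156648 + 667/22 = -3445589/22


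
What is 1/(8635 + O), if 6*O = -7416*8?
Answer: -1/1253 ≈ -0.00079808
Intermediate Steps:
O = -9888 (O = (-7416*8)/6 = (⅙)*(-59328) = -9888)
1/(8635 + O) = 1/(8635 - 9888) = 1/(-1253) = -1/1253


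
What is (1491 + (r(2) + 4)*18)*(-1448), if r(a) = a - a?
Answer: -2263224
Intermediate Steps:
r(a) = 0
(1491 + (r(2) + 4)*18)*(-1448) = (1491 + (0 + 4)*18)*(-1448) = (1491 + 4*18)*(-1448) = (1491 + 72)*(-1448) = 1563*(-1448) = -2263224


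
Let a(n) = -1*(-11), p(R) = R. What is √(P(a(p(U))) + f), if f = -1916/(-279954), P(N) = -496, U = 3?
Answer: I*√1079807991602/46659 ≈ 22.271*I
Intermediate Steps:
a(n) = 11
f = 958/139977 (f = -1916*(-1/279954) = 958/139977 ≈ 0.0068440)
√(P(a(p(U))) + f) = √(-496 + 958/139977) = √(-69427634/139977) = I*√1079807991602/46659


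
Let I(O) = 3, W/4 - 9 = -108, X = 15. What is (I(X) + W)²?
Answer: 154449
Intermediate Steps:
W = -396 (W = 36 + 4*(-108) = 36 - 432 = -396)
(I(X) + W)² = (3 - 396)² = (-393)² = 154449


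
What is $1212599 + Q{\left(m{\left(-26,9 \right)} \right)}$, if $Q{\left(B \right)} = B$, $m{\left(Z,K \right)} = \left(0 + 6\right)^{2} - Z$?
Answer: $1212661$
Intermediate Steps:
$m{\left(Z,K \right)} = 36 - Z$ ($m{\left(Z,K \right)} = 6^{2} - Z = 36 - Z$)
$1212599 + Q{\left(m{\left(-26,9 \right)} \right)} = 1212599 + \left(36 - -26\right) = 1212599 + \left(36 + 26\right) = 1212599 + 62 = 1212661$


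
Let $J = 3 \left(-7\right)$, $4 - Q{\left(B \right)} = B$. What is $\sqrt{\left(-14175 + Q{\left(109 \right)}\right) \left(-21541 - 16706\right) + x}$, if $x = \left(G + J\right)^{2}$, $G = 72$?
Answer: $3 \sqrt{60685529} \approx 23370.0$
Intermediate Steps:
$Q{\left(B \right)} = 4 - B$
$J = -21$
$x = 2601$ ($x = \left(72 - 21\right)^{2} = 51^{2} = 2601$)
$\sqrt{\left(-14175 + Q{\left(109 \right)}\right) \left(-21541 - 16706\right) + x} = \sqrt{\left(-14175 + \left(4 - 109\right)\right) \left(-21541 - 16706\right) + 2601} = \sqrt{\left(-14175 - 105\right) \left(-21541 - 16706\right) + 2601} = \sqrt{\left(-14280\right) \left(-38247\right) + 2601} = \sqrt{546167160 + 2601} = \sqrt{546169761} = 3 \sqrt{60685529}$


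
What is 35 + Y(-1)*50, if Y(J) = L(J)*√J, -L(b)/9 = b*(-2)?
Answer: 35 - 900*I ≈ 35.0 - 900.0*I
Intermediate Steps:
L(b) = 18*b (L(b) = -9*b*(-2) = -(-18)*b = 18*b)
Y(J) = 18*J^(3/2) (Y(J) = (18*J)*√J = 18*J^(3/2))
35 + Y(-1)*50 = 35 + (18*(-1)^(3/2))*50 = 35 + (18*(-I))*50 = 35 - 18*I*50 = 35 - 900*I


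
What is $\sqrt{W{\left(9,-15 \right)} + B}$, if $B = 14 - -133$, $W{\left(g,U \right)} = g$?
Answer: $2 \sqrt{39} \approx 12.49$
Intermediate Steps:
$B = 147$ ($B = 14 + 133 = 147$)
$\sqrt{W{\left(9,-15 \right)} + B} = \sqrt{9 + 147} = \sqrt{156} = 2 \sqrt{39}$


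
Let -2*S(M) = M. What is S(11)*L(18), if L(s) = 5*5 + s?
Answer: -473/2 ≈ -236.50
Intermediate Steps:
S(M) = -M/2
L(s) = 25 + s
S(11)*L(18) = (-1/2*11)*(25 + 18) = -11/2*43 = -473/2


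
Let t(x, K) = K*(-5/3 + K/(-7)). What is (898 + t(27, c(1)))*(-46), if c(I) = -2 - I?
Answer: -290352/7 ≈ -41479.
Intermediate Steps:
t(x, K) = K*(-5/3 - K/7) (t(x, K) = K*(-5*⅓ + K*(-⅐)) = K*(-5/3 - K/7))
(898 + t(27, c(1)))*(-46) = (898 - (-2 - 1*1)*(35 + 3*(-2 - 1*1))/21)*(-46) = (898 - (-2 - 1)*(35 + 3*(-2 - 1))/21)*(-46) = (898 - 1/21*(-3)*(35 + 3*(-3)))*(-46) = (898 - 1/21*(-3)*(35 - 9))*(-46) = (898 - 1/21*(-3)*26)*(-46) = (898 + 26/7)*(-46) = (6312/7)*(-46) = -290352/7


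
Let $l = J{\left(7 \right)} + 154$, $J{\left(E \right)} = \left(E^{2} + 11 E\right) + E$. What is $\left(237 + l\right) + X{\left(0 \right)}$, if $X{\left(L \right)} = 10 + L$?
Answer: $534$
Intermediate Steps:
$J{\left(E \right)} = E^{2} + 12 E$
$l = 287$ ($l = 7 \left(12 + 7\right) + 154 = 7 \cdot 19 + 154 = 133 + 154 = 287$)
$\left(237 + l\right) + X{\left(0 \right)} = \left(237 + 287\right) + \left(10 + 0\right) = 524 + 10 = 534$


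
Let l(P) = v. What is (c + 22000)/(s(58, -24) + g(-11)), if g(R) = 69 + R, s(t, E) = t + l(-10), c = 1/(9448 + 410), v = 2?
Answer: 216876001/1163244 ≈ 186.44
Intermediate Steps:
c = 1/9858 ≈ 0.00010144
l(P) = 2
s(t, E) = 2 + t (s(t, E) = t + 2 = 2 + t)
(c + 22000)/(s(58, -24) + g(-11)) = (1/9858 + 22000)/((2 + 58) + (69 - 11)) = 216876001/(9858*(60 + 58)) = (216876001/9858)/118 = (216876001/9858)*(1/118) = 216876001/1163244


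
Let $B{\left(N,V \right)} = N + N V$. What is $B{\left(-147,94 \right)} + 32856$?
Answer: $18891$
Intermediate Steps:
$B{\left(-147,94 \right)} + 32856 = - 147 \left(1 + 94\right) + 32856 = \left(-147\right) 95 + 32856 = -13965 + 32856 = 18891$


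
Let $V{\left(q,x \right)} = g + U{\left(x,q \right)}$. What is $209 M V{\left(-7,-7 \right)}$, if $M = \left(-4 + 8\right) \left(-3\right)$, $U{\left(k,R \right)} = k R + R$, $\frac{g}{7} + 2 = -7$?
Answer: $52668$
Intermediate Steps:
$g = -63$ ($g = -14 + 7 \left(-7\right) = -14 - 49 = -63$)
$U{\left(k,R \right)} = R + R k$ ($U{\left(k,R \right)} = R k + R = R + R k$)
$M = -12$ ($M = 4 \left(-3\right) = -12$)
$V{\left(q,x \right)} = -63 + q \left(1 + x\right)$
$209 M V{\left(-7,-7 \right)} = 209 \left(-12\right) \left(-63 - 7 \left(1 - 7\right)\right) = - 2508 \left(-63 - -42\right) = - 2508 \left(-63 + 42\right) = \left(-2508\right) \left(-21\right) = 52668$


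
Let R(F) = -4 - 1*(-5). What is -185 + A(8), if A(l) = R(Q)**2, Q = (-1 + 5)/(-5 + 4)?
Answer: -184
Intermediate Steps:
Q = -4 (Q = 4/(-1) = 4*(-1) = -4)
R(F) = 1 (R(F) = -4 + 5 = 1)
A(l) = 1 (A(l) = 1**2 = 1)
-185 + A(8) = -185 + 1 = -184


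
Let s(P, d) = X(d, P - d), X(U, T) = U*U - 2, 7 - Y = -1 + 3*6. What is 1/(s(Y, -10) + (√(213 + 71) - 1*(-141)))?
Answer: 239/56837 - 2*√71/56837 ≈ 0.0039085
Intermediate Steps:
Y = -10 (Y = 7 - (-1 + 3*6) = 7 - (-1 + 18) = 7 - 1*17 = 7 - 17 = -10)
X(U, T) = -2 + U² (X(U, T) = U² - 2 = -2 + U²)
s(P, d) = -2 + d²
1/(s(Y, -10) + (√(213 + 71) - 1*(-141))) = 1/((-2 + (-10)²) + (√(213 + 71) - 1*(-141))) = 1/((-2 + 100) + (√284 + 141)) = 1/(98 + (2*√71 + 141)) = 1/(98 + (141 + 2*√71)) = 1/(239 + 2*√71)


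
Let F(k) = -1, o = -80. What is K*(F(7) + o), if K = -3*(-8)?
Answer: -1944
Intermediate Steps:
K = 24
K*(F(7) + o) = 24*(-1 - 80) = 24*(-81) = -1944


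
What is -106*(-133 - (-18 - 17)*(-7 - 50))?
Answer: 225568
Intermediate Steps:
-106*(-133 - (-18 - 17)*(-7 - 50)) = -106*(-133 - (-35)*(-57)) = -106*(-133 - 1*1995) = -106*(-133 - 1995) = -106*(-2128) = 225568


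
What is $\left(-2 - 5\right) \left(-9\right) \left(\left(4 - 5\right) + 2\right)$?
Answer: $63$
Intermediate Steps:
$\left(-2 - 5\right) \left(-9\right) \left(\left(4 - 5\right) + 2\right) = \left(-2 - 5\right) \left(-9\right) \left(-1 + 2\right) = \left(-7\right) \left(-9\right) 1 = 63 \cdot 1 = 63$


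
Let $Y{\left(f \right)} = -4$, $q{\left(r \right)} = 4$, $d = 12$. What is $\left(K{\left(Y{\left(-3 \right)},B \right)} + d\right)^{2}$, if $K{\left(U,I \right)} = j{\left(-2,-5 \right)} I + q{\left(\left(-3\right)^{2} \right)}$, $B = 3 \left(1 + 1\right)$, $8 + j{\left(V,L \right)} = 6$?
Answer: $16$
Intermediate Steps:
$j{\left(V,L \right)} = -2$ ($j{\left(V,L \right)} = -8 + 6 = -2$)
$B = 6$ ($B = 3 \cdot 2 = 6$)
$K{\left(U,I \right)} = 4 - 2 I$ ($K{\left(U,I \right)} = - 2 I + 4 = 4 - 2 I$)
$\left(K{\left(Y{\left(-3 \right)},B \right)} + d\right)^{2} = \left(\left(4 - 12\right) + 12\right)^{2} = \left(-8 + 12\right)^{2} = 4^{2} = 16$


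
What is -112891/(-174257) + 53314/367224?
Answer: 25373311141/31995676284 ≈ 0.79302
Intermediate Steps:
-112891/(-174257) + 53314/367224 = -112891*(-1/174257) + 53314*(1/367224) = 112891/174257 + 26657/183612 = 25373311141/31995676284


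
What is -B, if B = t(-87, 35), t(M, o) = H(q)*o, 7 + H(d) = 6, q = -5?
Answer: 35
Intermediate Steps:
H(d) = -1 (H(d) = -7 + 6 = -1)
t(M, o) = -o
B = -35 (B = -1*35 = -35)
-B = -1*(-35) = 35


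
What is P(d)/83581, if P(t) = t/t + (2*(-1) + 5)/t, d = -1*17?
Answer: 14/1420877 ≈ 9.8531e-6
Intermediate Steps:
d = -17
P(t) = 1 + 3/t (P(t) = 1 + (-2 + 5)/t = 1 + 3/t)
P(d)/83581 = ((3 - 17)/(-17))/83581 = -1/17*(-14)*(1/83581) = (14/17)*(1/83581) = 14/1420877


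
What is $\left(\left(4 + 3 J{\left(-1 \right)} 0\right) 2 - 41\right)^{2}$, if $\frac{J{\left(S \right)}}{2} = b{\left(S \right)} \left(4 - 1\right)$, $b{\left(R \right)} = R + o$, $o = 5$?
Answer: $1089$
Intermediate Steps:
$b{\left(R \right)} = 5 + R$ ($b{\left(R \right)} = R + 5 = 5 + R$)
$J{\left(S \right)} = 30 + 6 S$ ($J{\left(S \right)} = 2 \left(5 + S\right) \left(4 - 1\right) = 2 \left(5 + S\right) 3 = 2 \left(15 + 3 S\right) = 30 + 6 S$)
$\left(\left(4 + 3 J{\left(-1 \right)} 0\right) 2 - 41\right)^{2} = \left(\left(4 + 3 \left(30 + 6 \left(-1\right)\right) 0\right) 2 - 41\right)^{2} = \left(\left(4 + 3 \left(30 - 6\right) 0\right) 2 - 41\right)^{2} = \left(\left(4 + 3 \cdot 24 \cdot 0\right) 2 - 41\right)^{2} = \left(\left(4 + 72 \cdot 0\right) 2 - 41\right)^{2} = \left(\left(4 + 0\right) 2 - 41\right)^{2} = \left(4 \cdot 2 - 41\right)^{2} = \left(8 - 41\right)^{2} = \left(-33\right)^{2} = 1089$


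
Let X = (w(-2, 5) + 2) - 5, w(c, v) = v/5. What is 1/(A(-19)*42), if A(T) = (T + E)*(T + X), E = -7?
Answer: 1/22932 ≈ 4.3607e-5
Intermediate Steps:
w(c, v) = v/5 (w(c, v) = v*(⅕) = v/5)
X = -2 (X = ((⅕)*5 + 2) - 5 = (1 + 2) - 5 = 3 - 5 = -2)
A(T) = (-7 + T)*(-2 + T) (A(T) = (T - 7)*(T - 2) = (-7 + T)*(-2 + T))
1/(A(-19)*42) = 1/((14 + (-19)² - 9*(-19))*42) = 1/((14 + 361 + 171)*42) = 1/(546*42) = 1/22932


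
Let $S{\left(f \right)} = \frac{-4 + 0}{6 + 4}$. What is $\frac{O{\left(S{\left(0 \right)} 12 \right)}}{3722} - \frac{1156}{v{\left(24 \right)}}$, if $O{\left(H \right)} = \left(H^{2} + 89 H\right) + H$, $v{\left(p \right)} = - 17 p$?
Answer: $\frac{760253}{279150} \approx 2.7235$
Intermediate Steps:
$S{\left(f \right)} = - \frac{2}{5}$ ($S{\left(f \right)} = - \frac{4}{10} = \left(-4\right) \frac{1}{10} = - \frac{2}{5}$)
$O{\left(H \right)} = H^{2} + 90 H$
$\frac{O{\left(S{\left(0 \right)} 12 \right)}}{3722} - \frac{1156}{v{\left(24 \right)}} = \frac{\left(- \frac{2}{5}\right) 12 \left(90 - \frac{24}{5}\right)}{3722} - \frac{1156}{\left(-17\right) 24} = - \frac{24 \left(90 - \frac{24}{5}\right)}{5} \cdot \frac{1}{3722} - \frac{1156}{-408} = \left(- \frac{24}{5}\right) \frac{426}{5} \cdot \frac{1}{3722} - - \frac{17}{6} = \left(- \frac{10224}{25}\right) \frac{1}{3722} + \frac{17}{6} = - \frac{5112}{46525} + \frac{17}{6} = \frac{760253}{279150}$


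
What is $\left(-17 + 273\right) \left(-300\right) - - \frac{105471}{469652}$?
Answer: $- \frac{36069168129}{469652} \approx -76800.0$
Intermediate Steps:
$\left(-17 + 273\right) \left(-300\right) - - \frac{105471}{469652} = 256 \left(-300\right) - \left(-105471\right) \frac{1}{469652} = -76800 - - \frac{105471}{469652} = -76800 + \frac{105471}{469652} = - \frac{36069168129}{469652}$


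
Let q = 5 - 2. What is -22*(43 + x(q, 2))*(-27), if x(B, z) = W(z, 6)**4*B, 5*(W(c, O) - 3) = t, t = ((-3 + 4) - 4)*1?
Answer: 52915302/625 ≈ 84665.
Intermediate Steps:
q = 3
t = -3 (t = (1 - 4)*1 = -3*1 = -3)
W(c, O) = 12/5 (W(c, O) = 3 + (1/5)*(-3) = 3 - 3/5 = 12/5)
x(B, z) = 20736*B/625 (x(B, z) = (12/5)**4*B = 20736*B/625)
-22*(43 + x(q, 2))*(-27) = -22*(43 + (20736/625)*3)*(-27) = -22*(43 + 62208/625)*(-27) = -1959826*(-27)/625 = -22*(-2405241/625) = 52915302/625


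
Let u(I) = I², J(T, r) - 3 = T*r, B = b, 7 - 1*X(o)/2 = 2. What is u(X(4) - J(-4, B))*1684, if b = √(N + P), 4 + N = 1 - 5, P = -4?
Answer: -240812 + 188608*I*√3 ≈ -2.4081e+5 + 3.2668e+5*I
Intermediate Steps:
X(o) = 10 (X(o) = 14 - 2*2 = 14 - 4 = 10)
N = -8 (N = -4 + (1 - 5) = -4 - 4 = -8)
b = 2*I*√3 (b = √(-8 - 4) = √(-12) = 2*I*√3 ≈ 3.4641*I)
B = 2*I*√3 ≈ 3.4641*I
J(T, r) = 3 + T*r
u(X(4) - J(-4, B))*1684 = (10 - (3 - 8*I*√3))²*1684 = (10 + (-3 + 8*I*√3))²*1684 = (7 + 8*I*√3)²*1684 = 1684*(7 + 8*I*√3)²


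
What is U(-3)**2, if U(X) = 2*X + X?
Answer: 81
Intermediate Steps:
U(X) = 3*X
U(-3)**2 = (3*(-3))**2 = (-9)**2 = 81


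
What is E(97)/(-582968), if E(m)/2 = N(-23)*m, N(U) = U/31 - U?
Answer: -33465/4518002 ≈ -0.0074070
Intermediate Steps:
N(U) = -30*U/31 (N(U) = U*(1/31) - U = U/31 - U = -30*U/31)
E(m) = 1380*m/31 (E(m) = 2*((-30/31*(-23))*m) = 2*(690*m/31) = 1380*m/31)
E(97)/(-582968) = ((1380/31)*97)/(-582968) = (133860/31)*(-1/582968) = -33465/4518002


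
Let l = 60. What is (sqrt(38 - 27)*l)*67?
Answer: 4020*sqrt(11) ≈ 13333.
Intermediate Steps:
(sqrt(38 - 27)*l)*67 = (sqrt(38 - 27)*60)*67 = (sqrt(11)*60)*67 = (60*sqrt(11))*67 = 4020*sqrt(11)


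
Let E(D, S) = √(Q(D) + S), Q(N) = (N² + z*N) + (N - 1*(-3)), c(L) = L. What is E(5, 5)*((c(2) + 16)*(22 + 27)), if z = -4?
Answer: 2646*√2 ≈ 3742.0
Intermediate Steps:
Q(N) = 3 + N² - 3*N (Q(N) = (N² - 4*N) + (N - 1*(-3)) = (N² - 4*N) + (N + 3) = (N² - 4*N) + (3 + N) = 3 + N² - 3*N)
E(D, S) = √(3 + S + D² - 3*D) (E(D, S) = √((3 + D² - 3*D) + S) = √(3 + S + D² - 3*D))
E(5, 5)*((c(2) + 16)*(22 + 27)) = √(3 + 5 + 5² - 3*5)*((2 + 16)*(22 + 27)) = √(3 + 5 + 25 - 15)*(18*49) = √18*882 = (3*√2)*882 = 2646*√2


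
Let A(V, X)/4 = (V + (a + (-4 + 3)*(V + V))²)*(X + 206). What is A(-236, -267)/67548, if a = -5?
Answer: -13289033/16887 ≈ -786.94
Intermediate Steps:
A(V, X) = 4*(206 + X)*(V + (-5 - 2*V)²) (A(V, X) = 4*((V + (-5 + (-4 + 3)*(V + V))²)*(X + 206)) = 4*((V + (-5 - 2*V)²)*(206 + X)) = 4*((206 + X)*(V + (-5 - 2*V)²)) = 4*(206 + X)*(V + (-5 - 2*V)²))
A(-236, -267)/67548 = (824*(-236) + 824*(5 + 2*(-236))² + 4*(-236)*(-267) + 4*(-267)*(5 + 2*(-236))²)/67548 = (-194464 + 824*(5 - 472)² + 252048 + 4*(-267)*(5 - 472)²)*(1/67548) = (-194464 + 824*(-467)² + 252048 + 4*(-267)*(-467)²)*(1/67548) = (-194464 + 824*218089 + 252048 + 4*(-267)*218089)*(1/67548) = (-194464 + 179705336 + 252048 - 232919052)*(1/67548) = -53156132*1/67548 = -13289033/16887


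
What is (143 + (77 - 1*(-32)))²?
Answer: 63504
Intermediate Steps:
(143 + (77 - 1*(-32)))² = (143 + (77 + 32))² = (143 + 109)² = 252² = 63504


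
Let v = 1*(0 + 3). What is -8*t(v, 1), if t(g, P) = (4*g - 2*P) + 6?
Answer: -128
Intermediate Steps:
v = 3 (v = 1*3 = 3)
t(g, P) = 6 - 2*P + 4*g (t(g, P) = (-2*P + 4*g) + 6 = 6 - 2*P + 4*g)
-8*t(v, 1) = -8*(6 - 2*1 + 4*3) = -8*(6 - 2 + 12) = -8*16 = -128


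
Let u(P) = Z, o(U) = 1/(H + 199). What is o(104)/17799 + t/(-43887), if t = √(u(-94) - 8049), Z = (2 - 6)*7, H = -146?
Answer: 1/943347 - I*√8077/43887 ≈ 1.0601e-6 - 0.0020478*I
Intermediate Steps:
Z = -28 (Z = -4*7 = -28)
o(U) = 1/53 (o(U) = 1/(-146 + 199) = 1/53)
u(P) = -28
t = I*√8077 (t = √(-28 - 8049) = √(-8077) = I*√8077 ≈ 89.872*I)
o(104)/17799 + t/(-43887) = (1/53)/17799 + (I*√8077)/(-43887) = (1/53)*(1/17799) + (I*√8077)*(-1/43887) = 1/943347 - I*√8077/43887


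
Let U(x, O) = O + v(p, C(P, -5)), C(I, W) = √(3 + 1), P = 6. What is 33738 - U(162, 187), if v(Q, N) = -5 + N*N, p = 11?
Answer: 33552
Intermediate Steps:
C(I, W) = 2 (C(I, W) = √4 = 2)
v(Q, N) = -5 + N²
U(x, O) = -1 + O (U(x, O) = O + (-5 + 2²) = O + (-5 + 4) = O - 1 = -1 + O)
33738 - U(162, 187) = 33738 - (-1 + 187) = 33738 - 1*186 = 33738 - 186 = 33552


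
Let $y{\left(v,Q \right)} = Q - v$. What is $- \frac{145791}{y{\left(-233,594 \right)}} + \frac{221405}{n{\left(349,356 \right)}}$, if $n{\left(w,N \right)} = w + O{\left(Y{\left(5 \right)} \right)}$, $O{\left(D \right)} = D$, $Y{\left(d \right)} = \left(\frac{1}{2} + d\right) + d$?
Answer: $\frac{261380141}{594613} \approx 439.58$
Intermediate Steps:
$Y{\left(d \right)} = \frac{1}{2} + 2 d$ ($Y{\left(d \right)} = \left(\frac{1}{2} + d\right) + d = \frac{1}{2} + 2 d$)
$n{\left(w,N \right)} = \frac{21}{2} + w$ ($n{\left(w,N \right)} = w + \left(\frac{1}{2} + 2 \cdot 5\right) = w + \left(\frac{1}{2} + 10\right) = w + \frac{21}{2} = \frac{21}{2} + w$)
$- \frac{145791}{y{\left(-233,594 \right)}} + \frac{221405}{n{\left(349,356 \right)}} = - \frac{145791}{594 - -233} + \frac{221405}{\frac{21}{2} + 349} = - \frac{145791}{594 + 233} + \frac{221405}{\frac{719}{2}} = - \frac{145791}{827} + 221405 \cdot \frac{2}{719} = \left(-145791\right) \frac{1}{827} + \frac{442810}{719} = - \frac{145791}{827} + \frac{442810}{719} = \frac{261380141}{594613}$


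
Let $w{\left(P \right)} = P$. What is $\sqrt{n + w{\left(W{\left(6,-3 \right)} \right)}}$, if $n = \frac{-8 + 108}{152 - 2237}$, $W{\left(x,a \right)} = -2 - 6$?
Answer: $\frac{2 i \sqrt{349863}}{417} \approx 2.8369 i$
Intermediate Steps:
$W{\left(x,a \right)} = -8$ ($W{\left(x,a \right)} = -2 - 6 = -8$)
$n = - \frac{20}{417}$ ($n = \frac{100}{-2085} = 100 \left(- \frac{1}{2085}\right) = - \frac{20}{417} \approx -0.047962$)
$\sqrt{n + w{\left(W{\left(6,-3 \right)} \right)}} = \sqrt{- \frac{20}{417} - 8} = \sqrt{- \frac{3356}{417}} = \frac{2 i \sqrt{349863}}{417}$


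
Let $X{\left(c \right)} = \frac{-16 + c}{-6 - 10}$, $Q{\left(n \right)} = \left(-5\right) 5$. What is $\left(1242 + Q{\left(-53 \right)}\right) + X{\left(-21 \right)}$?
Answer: $\frac{19509}{16} \approx 1219.3$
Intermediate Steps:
$Q{\left(n \right)} = -25$
$X{\left(c \right)} = 1 - \frac{c}{16}$ ($X{\left(c \right)} = \frac{-16 + c}{-16} = \left(-16 + c\right) \left(- \frac{1}{16}\right) = 1 - \frac{c}{16}$)
$\left(1242 + Q{\left(-53 \right)}\right) + X{\left(-21 \right)} = \left(1242 - 25\right) + \left(1 - - \frac{21}{16}\right) = 1217 + \left(1 + \frac{21}{16}\right) = 1217 + \frac{37}{16} = \frac{19509}{16}$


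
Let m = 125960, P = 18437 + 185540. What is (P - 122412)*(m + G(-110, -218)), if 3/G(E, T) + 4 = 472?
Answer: 1602732755965/156 ≈ 1.0274e+10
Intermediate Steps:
G(E, T) = 1/156 (G(E, T) = 3/(-4 + 472) = 3/468 = 3*(1/468) = 1/156)
P = 203977
(P - 122412)*(m + G(-110, -218)) = (203977 - 122412)*(125960 + 1/156) = 81565*(19649761/156) = 1602732755965/156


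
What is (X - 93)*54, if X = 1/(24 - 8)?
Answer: -40149/8 ≈ -5018.6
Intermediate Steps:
X = 1/16 ≈ 0.062500
(X - 93)*54 = (1/16 - 93)*54 = -1487/16*54 = -40149/8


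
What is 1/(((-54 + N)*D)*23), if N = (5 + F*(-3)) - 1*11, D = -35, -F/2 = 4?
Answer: 1/28980 ≈ 3.4507e-5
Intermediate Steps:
F = -8 (F = -2*4 = -8)
N = 18 (N = (5 - 8*(-3)) - 1*11 = (5 + 24) - 11 = 29 - 11 = 18)
1/(((-54 + N)*D)*23) = 1/(((-54 + 18)*(-35))*23) = 1/(-36*(-35)*23) = 1/(1260*23) = 1/28980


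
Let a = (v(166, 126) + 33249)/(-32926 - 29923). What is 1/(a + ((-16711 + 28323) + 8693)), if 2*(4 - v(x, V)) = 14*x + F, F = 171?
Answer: 125698/2552233879 ≈ 4.9250e-5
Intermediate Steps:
v(x, V) = -163/2 - 7*x (v(x, V) = 4 - (14*x + 171)/2 = 4 - (171 + 14*x)/2 = 4 + (-171/2 - 7*x) = -163/2 - 7*x)
a = -64011/125698 (a = ((-163/2 - 7*166) + 33249)/(-32926 - 29923) = ((-163/2 - 1162) + 33249)/(-62849) = (-2487/2 + 33249)*(-1/62849) = (64011/2)*(-1/62849) = -64011/125698 ≈ -0.50924)
1/(a + ((-16711 + 28323) + 8693)) = 1/(-64011/125698 + ((-16711 + 28323) + 8693)) = 1/(-64011/125698 + (11612 + 8693)) = 1/(-64011/125698 + 20305) = 1/(2552233879/125698) = 125698/2552233879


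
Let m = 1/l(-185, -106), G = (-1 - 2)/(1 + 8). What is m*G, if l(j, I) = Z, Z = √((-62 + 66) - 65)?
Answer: I*√61/183 ≈ 0.042679*I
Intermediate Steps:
G = -⅓ (G = -3/9 = -3*⅑ = -⅓ ≈ -0.33333)
Z = I*√61 (Z = √(4 - 65) = √(-61) = I*√61 ≈ 7.8102*I)
l(j, I) = I*√61
m = -I*√61/61 (m = 1/(I*√61) = -I*√61/61 ≈ -0.12804*I)
m*G = -I*√61/61*(-⅓) = I*√61/183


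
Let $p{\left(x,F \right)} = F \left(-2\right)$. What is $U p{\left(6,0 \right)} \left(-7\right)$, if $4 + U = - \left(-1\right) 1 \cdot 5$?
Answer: $0$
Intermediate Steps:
$p{\left(x,F \right)} = - 2 F$
$U = 1$ ($U = -4 - \left(-1\right) 1 \cdot 5 = -4 - \left(-1\right) 5 = -4 - -5 = -4 + 5 = 1$)
$U p{\left(6,0 \right)} \left(-7\right) = 1 \left(\left(-2\right) 0\right) \left(-7\right) = 1 \cdot 0 \left(-7\right) = 0 \left(-7\right) = 0$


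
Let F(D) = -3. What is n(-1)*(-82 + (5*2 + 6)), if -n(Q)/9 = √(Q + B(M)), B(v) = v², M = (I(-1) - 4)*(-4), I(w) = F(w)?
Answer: 1782*√87 ≈ 16621.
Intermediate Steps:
I(w) = -3
M = 28 (M = (-3 - 4)*(-4) = -7*(-4) = 28)
n(Q) = -9*√(784 + Q) (n(Q) = -9*√(Q + 28²) = -9*√(Q + 784) = -9*√(784 + Q))
n(-1)*(-82 + (5*2 + 6)) = (-9*√(784 - 1))*(-82 + (5*2 + 6)) = (-27*√87)*(-82 + (10 + 6)) = (-27*√87)*(-82 + 16) = -27*√87*(-66) = 1782*√87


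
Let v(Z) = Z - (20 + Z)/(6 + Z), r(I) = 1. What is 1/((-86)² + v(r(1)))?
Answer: 1/7394 ≈ 0.00013524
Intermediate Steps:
v(Z) = Z - (20 + Z)/(6 + Z)
1/((-86)² + v(r(1))) = 1/((-86)² + (-20 + 1² + 5*1)/(6 + 1)) = 1/(7396 + (-20 + 1 + 5)/7) = 1/(7396 + (⅐)*(-14)) = 1/(7396 - 2) = 1/7394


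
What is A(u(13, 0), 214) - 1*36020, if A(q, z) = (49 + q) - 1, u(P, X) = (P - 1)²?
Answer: -35828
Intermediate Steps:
u(P, X) = (-1 + P)²
A(q, z) = 48 + q
A(u(13, 0), 214) - 1*36020 = (48 + (-1 + 13)²) - 1*36020 = (48 + 12²) - 36020 = (48 + 144) - 36020 = 192 - 36020 = -35828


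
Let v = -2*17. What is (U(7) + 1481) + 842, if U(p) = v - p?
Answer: 2282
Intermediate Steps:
v = -34
U(p) = -34 - p
(U(7) + 1481) + 842 = ((-34 - 1*7) + 1481) + 842 = ((-34 - 7) + 1481) + 842 = (-41 + 1481) + 842 = 1440 + 842 = 2282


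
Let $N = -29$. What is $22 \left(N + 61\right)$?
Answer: $704$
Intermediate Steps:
$22 \left(N + 61\right) = 22 \left(-29 + 61\right) = 22 \cdot 32 = 704$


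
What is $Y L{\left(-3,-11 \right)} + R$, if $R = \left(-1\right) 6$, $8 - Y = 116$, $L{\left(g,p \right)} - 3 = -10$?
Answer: $750$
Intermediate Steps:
$L{\left(g,p \right)} = -7$ ($L{\left(g,p \right)} = 3 - 10 = -7$)
$Y = -108$ ($Y = 8 - 116 = -108$)
$R = -6$
$Y L{\left(-3,-11 \right)} + R = \left(-108\right) \left(-7\right) - 6 = 756 - 6 = 750$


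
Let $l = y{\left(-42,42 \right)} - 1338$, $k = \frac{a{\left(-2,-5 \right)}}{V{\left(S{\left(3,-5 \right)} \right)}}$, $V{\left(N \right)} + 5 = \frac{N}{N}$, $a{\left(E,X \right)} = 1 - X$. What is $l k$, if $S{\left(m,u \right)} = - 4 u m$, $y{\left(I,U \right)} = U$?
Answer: $1944$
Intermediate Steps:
$S{\left(m,u \right)} = - 4 m u$
$V{\left(N \right)} = -4$ ($V{\left(N \right)} = -5 + \frac{N}{N} = -5 + 1 = -4$)
$k = - \frac{3}{2}$ ($k = \frac{1 - -5}{-4} = \left(1 + 5\right) \left(- \frac{1}{4}\right) = 6 \left(- \frac{1}{4}\right) = - \frac{3}{2} \approx -1.5$)
$l = -1296$ ($l = 42 - 1338 = -1296$)
$l k = \left(-1296\right) \left(- \frac{3}{2}\right) = 1944$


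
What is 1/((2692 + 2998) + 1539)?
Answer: 1/7229 ≈ 0.00013833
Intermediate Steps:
1/((2692 + 2998) + 1539) = 1/(5690 + 1539) = 1/7229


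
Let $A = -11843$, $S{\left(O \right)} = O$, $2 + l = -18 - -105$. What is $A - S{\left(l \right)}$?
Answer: $-11928$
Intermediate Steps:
$l = 85$ ($l = -2 - -87 = -2 + \left(-18 + 105\right) = -2 + 87 = 85$)
$A - S{\left(l \right)} = -11843 - 85 = -11928$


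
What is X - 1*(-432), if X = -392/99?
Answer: 42376/99 ≈ 428.04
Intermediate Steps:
X = -392/99 (X = -392*1/99 = -392/99 ≈ -3.9596)
X - 1*(-432) = -392/99 - 1*(-432) = -392/99 + 432 = 42376/99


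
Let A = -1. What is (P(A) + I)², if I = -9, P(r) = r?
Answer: 100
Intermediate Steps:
(P(A) + I)² = (-1 - 9)² = (-10)² = 100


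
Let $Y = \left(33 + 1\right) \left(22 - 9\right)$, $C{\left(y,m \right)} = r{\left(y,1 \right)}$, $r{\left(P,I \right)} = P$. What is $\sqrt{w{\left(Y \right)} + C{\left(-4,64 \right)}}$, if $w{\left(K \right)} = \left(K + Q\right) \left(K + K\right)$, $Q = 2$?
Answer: $2 \sqrt{98123} \approx 626.49$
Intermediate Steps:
$C{\left(y,m \right)} = y$
$Y = 442$ ($Y = 34 \cdot 13 = 442$)
$w{\left(K \right)} = 2 K \left(2 + K\right)$ ($w{\left(K \right)} = \left(K + 2\right) \left(K + K\right) = \left(2 + K\right) 2 K = 2 K \left(2 + K\right)$)
$\sqrt{w{\left(Y \right)} + C{\left(-4,64 \right)}} = \sqrt{2 \cdot 442 \left(2 + 442\right) - 4} = \sqrt{2 \cdot 442 \cdot 444 - 4} = \sqrt{392496 - 4} = \sqrt{392492} = 2 \sqrt{98123}$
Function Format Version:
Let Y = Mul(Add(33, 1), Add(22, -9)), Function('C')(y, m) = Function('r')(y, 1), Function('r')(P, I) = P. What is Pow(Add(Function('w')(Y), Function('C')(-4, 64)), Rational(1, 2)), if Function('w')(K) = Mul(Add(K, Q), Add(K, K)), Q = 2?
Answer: Mul(2, Pow(98123, Rational(1, 2))) ≈ 626.49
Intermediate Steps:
Function('C')(y, m) = y
Y = 442 (Y = Mul(34, 13) = 442)
Function('w')(K) = Mul(2, K, Add(2, K)) (Function('w')(K) = Mul(Add(K, 2), Add(K, K)) = Mul(Add(2, K), Mul(2, K)) = Mul(2, K, Add(2, K)))
Pow(Add(Function('w')(Y), Function('C')(-4, 64)), Rational(1, 2)) = Pow(Add(Mul(2, 442, Add(2, 442)), -4), Rational(1, 2)) = Pow(Add(Mul(2, 442, 444), -4), Rational(1, 2)) = Pow(Add(392496, -4), Rational(1, 2)) = Pow(392492, Rational(1, 2)) = Mul(2, Pow(98123, Rational(1, 2)))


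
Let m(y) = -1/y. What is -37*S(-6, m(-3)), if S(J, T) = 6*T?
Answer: -74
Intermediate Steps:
-37*S(-6, m(-3)) = -222*(-1/(-3)) = -222*(-1*(-⅓)) = -222/3 = -37*2 = -74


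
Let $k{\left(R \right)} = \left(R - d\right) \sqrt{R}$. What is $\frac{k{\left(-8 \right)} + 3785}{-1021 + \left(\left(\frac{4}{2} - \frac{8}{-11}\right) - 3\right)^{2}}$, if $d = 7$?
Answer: $- \frac{457985}{123532} + \frac{1815 i \sqrt{2}}{61766} \approx -3.7074 + 0.041557 i$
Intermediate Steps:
$k{\left(R \right)} = \sqrt{R} \left(-7 + R\right)$ ($k{\left(R \right)} = \left(R - 7\right) \sqrt{R} = \left(-7 + R\right) \sqrt{R} = \sqrt{R} \left(-7 + R\right)$)
$\frac{k{\left(-8 \right)} + 3785}{-1021 + \left(\left(\frac{4}{2} - \frac{8}{-11}\right) - 3\right)^{2}} = \frac{\sqrt{-8} \left(-7 - 8\right) + 3785}{-1021 + \left(\left(\frac{4}{2} - \frac{8}{-11}\right) - 3\right)^{2}} = \frac{2 i \sqrt{2} \left(-15\right) + 3785}{-1021 + \left(\left(4 \cdot \frac{1}{2} - - \frac{8}{11}\right) - 3\right)^{2}} = \frac{- 30 i \sqrt{2} + 3785}{-1021 + \left(\left(2 + \frac{8}{11}\right) - 3\right)^{2}} = \frac{3785 - 30 i \sqrt{2}}{-1021 + \left(\frac{30}{11} - 3\right)^{2}} = \frac{3785 - 30 i \sqrt{2}}{-1021 + \left(- \frac{3}{11}\right)^{2}} = \frac{3785 - 30 i \sqrt{2}}{-1021 + \frac{9}{121}} = \frac{3785 - 30 i \sqrt{2}}{- \frac{123532}{121}} = \left(3785 - 30 i \sqrt{2}\right) \left(- \frac{121}{123532}\right) = - \frac{457985}{123532} + \frac{1815 i \sqrt{2}}{61766}$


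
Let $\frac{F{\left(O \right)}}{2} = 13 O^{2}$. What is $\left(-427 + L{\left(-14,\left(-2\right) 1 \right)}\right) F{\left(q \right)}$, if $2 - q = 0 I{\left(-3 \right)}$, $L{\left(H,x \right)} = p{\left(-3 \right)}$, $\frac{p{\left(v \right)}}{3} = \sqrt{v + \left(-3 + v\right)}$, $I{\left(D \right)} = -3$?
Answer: $-44408 + 936 i \approx -44408.0 + 936.0 i$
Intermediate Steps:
$p{\left(v \right)} = 3 \sqrt{-3 + 2 v}$ ($p{\left(v \right)} = 3 \sqrt{v + \left(-3 + v\right)} = 3 \sqrt{-3 + 2 v}$)
$L{\left(H,x \right)} = 9 i$ ($L{\left(H,x \right)} = 3 \sqrt{-3 + 2 \left(-3\right)} = 3 \sqrt{-3 - 6} = 3 \sqrt{-9} = 3 \cdot 3 i = 9 i$)
$q = 2$ ($q = 2 - 0 \left(-3\right) = 2 - 0 = 2 + 0 = 2$)
$F{\left(O \right)} = 26 O^{2}$ ($F{\left(O \right)} = 2 \cdot 13 O^{2} = 26 O^{2}$)
$\left(-427 + L{\left(-14,\left(-2\right) 1 \right)}\right) F{\left(q \right)} = \left(-427 + 9 i\right) 26 \cdot 2^{2} = \left(-427 + 9 i\right) 26 \cdot 4 = \left(-427 + 9 i\right) 104 = -44408 + 936 i$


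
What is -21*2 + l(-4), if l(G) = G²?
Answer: -26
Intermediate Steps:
-21*2 + l(-4) = -21*2 + (-4)² = -42 + 16 = -26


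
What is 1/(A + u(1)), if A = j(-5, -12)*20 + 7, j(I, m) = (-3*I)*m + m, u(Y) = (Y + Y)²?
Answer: -1/3829 ≈ -0.00026116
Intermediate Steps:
u(Y) = 4*Y² (u(Y) = (2*Y)² = 4*Y²)
j(I, m) = m - 3*I*m (j(I, m) = -3*I*m + m = m - 3*I*m)
A = -3833 (A = -12*(1 - 3*(-5))*20 + 7 = -12*(1 + 15)*20 + 7 = -12*16*20 + 7 = -192*20 + 7 = -3840 + 7 = -3833)
1/(A + u(1)) = 1/(-3833 + 4*1²) = 1/(-3833 + 4*1) = 1/(-3833 + 4) = 1/(-3829) = -1/3829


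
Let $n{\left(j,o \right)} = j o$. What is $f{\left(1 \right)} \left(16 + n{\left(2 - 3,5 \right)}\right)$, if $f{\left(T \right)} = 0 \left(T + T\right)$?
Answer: $0$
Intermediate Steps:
$f{\left(T \right)} = 0$ ($f{\left(T \right)} = 0 \cdot 2 T = 0$)
$f{\left(1 \right)} \left(16 + n{\left(2 - 3,5 \right)}\right) = 0 \left(16 + \left(2 - 3\right) 5\right) = 0 \left(16 - 5\right) = 0 \cdot 11 = 0$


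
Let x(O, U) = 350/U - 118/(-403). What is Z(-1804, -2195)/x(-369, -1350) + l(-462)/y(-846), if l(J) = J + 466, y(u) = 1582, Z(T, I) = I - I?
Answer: 2/791 ≈ 0.0025284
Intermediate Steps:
Z(T, I) = 0
l(J) = 466 + J
x(O, U) = 118/403 + 350/U (x(O, U) = 350/U - 118*(-1/403) = 350/U + 118/403 = 118/403 + 350/U)
Z(-1804, -2195)/x(-369, -1350) + l(-462)/y(-846) = 0/(118/403 + 350/(-1350)) + (466 - 462)/1582 = 0/(118/403 + 350*(-1/1350)) + 4*(1/1582) = 0/(118/403 - 7/27) + 2/791 = 0/(365/10881) + 2/791 = 0*(10881/365) + 2/791 = 0 + 2/791 = 2/791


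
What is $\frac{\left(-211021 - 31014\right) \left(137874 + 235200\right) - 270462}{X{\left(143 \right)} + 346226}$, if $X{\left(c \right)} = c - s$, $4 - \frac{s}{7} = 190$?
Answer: $- \frac{90297236052}{347671} \approx -2.5972 \cdot 10^{5}$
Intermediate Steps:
$s = -1302$ ($s = 28 - 1330 = -1302$)
$X{\left(c \right)} = 1302 + c$ ($X{\left(c \right)} = c - -1302 = c + 1302 = 1302 + c$)
$\frac{\left(-211021 - 31014\right) \left(137874 + 235200\right) - 270462}{X{\left(143 \right)} + 346226} = \frac{\left(-211021 - 31014\right) \left(137874 + 235200\right) - 270462}{\left(1302 + 143\right) + 346226} = \frac{\left(-242035\right) 373074 - 270462}{1445 + 346226} = \frac{-90296965590 - 270462}{347671} = \left(-90297236052\right) \frac{1}{347671} = - \frac{90297236052}{347671}$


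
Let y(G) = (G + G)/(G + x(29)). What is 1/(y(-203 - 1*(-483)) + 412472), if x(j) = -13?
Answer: 267/110130584 ≈ 2.4244e-6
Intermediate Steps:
y(G) = 2*G/(-13 + G) (y(G) = (G + G)/(G - 13) = (2*G)/(-13 + G) = 2*G/(-13 + G))
1/(y(-203 - 1*(-483)) + 412472) = 1/(2*(-203 - 1*(-483))/(-13 + (-203 - 1*(-483))) + 412472) = 1/(2*(-203 + 483)/(-13 + (-203 + 483)) + 412472) = 1/(2*280/(-13 + 280) + 412472) = 1/(2*280/267 + 412472) = 1/(2*280*(1/267) + 412472) = 1/(560/267 + 412472) = 1/(110130584/267) = 267/110130584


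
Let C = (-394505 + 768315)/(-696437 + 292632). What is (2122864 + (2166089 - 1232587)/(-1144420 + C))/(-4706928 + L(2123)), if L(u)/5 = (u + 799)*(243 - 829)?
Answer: -14014623912269359/87594654764913444 ≈ -0.15999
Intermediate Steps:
L(u) = -2341070 - 2930*u (L(u) = 5*((u + 799)*(243 - 829)) = 5*((799 + u)*(-586)) = 5*(-468214 - 586*u) = -2341070 - 2930*u)
C = -74762/80761 (C = 373810/(-403805) = 373810*(-1/403805) = -74762/80761 ≈ -0.92572)
(2122864 + (2166089 - 1232587)/(-1144420 + C))/(-4706928 + L(2123)) = (2122864 + (2166089 - 1232587)/(-1144420 - 74762/80761))/(-4706928 + (-2341070 - 2930*2123)) = (2122864 + 933502/(-92424578382/80761))/(-4706928 + (-2341070 - 6220390)) = (2122864 + 933502*(-80761/92424578382))/(-4706928 - 8561460) = (2122864 - 37695277511/46212289191)/(-13268388) = (98102367385885513/46212289191)*(-1/13268388) = -14014623912269359/87594654764913444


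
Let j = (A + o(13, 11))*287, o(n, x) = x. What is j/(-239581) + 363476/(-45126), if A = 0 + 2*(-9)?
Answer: -43495642711/5405666103 ≈ -8.0463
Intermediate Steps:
A = -18 (A = 0 - 18 = -18)
j = -2009 (j = (-18 + 11)*287 = -7*287 = -2009)
j/(-239581) + 363476/(-45126) = -2009/(-239581) + 363476/(-45126) = -2009*(-1/239581) + 363476*(-1/45126) = 2009/239581 - 181738/22563 = -43495642711/5405666103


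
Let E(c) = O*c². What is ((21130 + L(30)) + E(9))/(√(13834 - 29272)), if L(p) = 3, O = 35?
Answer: -11984*I*√15438/7719 ≈ -192.9*I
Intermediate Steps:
E(c) = 35*c²
((21130 + L(30)) + E(9))/(√(13834 - 29272)) = ((21130 + 3) + 35*9²)/(√(13834 - 29272)) = (21133 + 35*81)/(√(-15438)) = (21133 + 2835)/((I*√15438)) = 23968*(-I*√15438/15438) = -11984*I*√15438/7719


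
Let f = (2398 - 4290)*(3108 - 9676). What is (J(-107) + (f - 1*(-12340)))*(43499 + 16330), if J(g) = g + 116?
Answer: 744213230145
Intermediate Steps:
f = 12426656 (f = -1892*(-6568) = 12426656)
J(g) = 116 + g
(J(-107) + (f - 1*(-12340)))*(43499 + 16330) = ((116 - 107) + (12426656 - 1*(-12340)))*(43499 + 16330) = (9 + (12426656 + 12340))*59829 = (9 + 12438996)*59829 = 12439005*59829 = 744213230145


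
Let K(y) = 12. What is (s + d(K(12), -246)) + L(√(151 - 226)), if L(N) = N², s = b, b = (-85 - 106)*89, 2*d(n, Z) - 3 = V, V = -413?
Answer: -17279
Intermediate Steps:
d(n, Z) = -205 (d(n, Z) = 3/2 + (½)*(-413) = 3/2 - 413/2 = -205)
b = -16999 (b = -191*89 = -16999)
s = -16999
(s + d(K(12), -246)) + L(√(151 - 226)) = (-16999 - 205) + (√(151 - 226))² = -17204 + (√(-75))² = -17204 + (5*I*√3)² = -17204 - 75 = -17279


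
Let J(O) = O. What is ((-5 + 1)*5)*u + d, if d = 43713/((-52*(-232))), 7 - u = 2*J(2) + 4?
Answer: 284993/12064 ≈ 23.623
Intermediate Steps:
u = -1 (u = 7 - (2*2 + 4) = 7 - (4 + 4) = 7 - 1*8 = 7 - 8 = -1)
d = 43713/12064 ≈ 3.6234
((-5 + 1)*5)*u + d = ((-5 + 1)*5)*(-1) + 43713/12064 = -4*5*(-1) + 43713/12064 = -20*(-1) + 43713/12064 = 20 + 43713/12064 = 284993/12064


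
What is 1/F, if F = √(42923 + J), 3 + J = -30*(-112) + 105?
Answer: √46385/46385 ≈ 0.0046431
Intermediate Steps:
J = 3462 (J = -3 + (-30*(-112) + 105) = -3 + (3360 + 105) = -3 + 3465 = 3462)
F = √46385 (F = √(42923 + 3462) = √46385 ≈ 215.37)
1/F = 1/(√46385) = √46385/46385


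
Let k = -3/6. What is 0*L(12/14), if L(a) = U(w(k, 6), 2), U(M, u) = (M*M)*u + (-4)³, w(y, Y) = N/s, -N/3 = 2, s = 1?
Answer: 0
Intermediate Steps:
N = -6 (N = -3*2 = -6)
k = -½ (k = -3*⅙ = -½ ≈ -0.50000)
w(y, Y) = -6 (w(y, Y) = -6/1 = -6*1 = -6)
U(M, u) = -64 + u*M² (U(M, u) = M²*u - 64 = u*M² - 64 = -64 + u*M²)
L(a) = 8 (L(a) = -64 + 2*(-6)² = -64 + 2*36 = -64 + 72 = 8)
0*L(12/14) = 0*8 = 0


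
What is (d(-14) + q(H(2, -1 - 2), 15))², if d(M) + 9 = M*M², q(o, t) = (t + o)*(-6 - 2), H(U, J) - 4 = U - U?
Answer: 8439025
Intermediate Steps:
H(U, J) = 4 (H(U, J) = 4 + (U - U) = 4 + 0 = 4)
q(o, t) = -8*o - 8*t (q(o, t) = (o + t)*(-8) = -8*o - 8*t)
d(M) = -9 + M³ (d(M) = -9 + M*M² = -9 + M³)
(d(-14) + q(H(2, -1 - 2), 15))² = ((-9 + (-14)³) + (-8*4 - 8*15))² = ((-9 - 2744) + (-32 - 120))² = (-2753 - 152)² = (-2905)² = 8439025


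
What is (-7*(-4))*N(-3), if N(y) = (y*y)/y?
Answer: -84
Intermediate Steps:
N(y) = y (N(y) = y**2/y = y)
(-7*(-4))*N(-3) = -7*(-4)*(-3) = 28*(-3) = -84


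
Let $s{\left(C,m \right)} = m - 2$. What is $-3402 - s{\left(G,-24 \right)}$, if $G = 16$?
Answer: $-3376$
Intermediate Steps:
$s{\left(C,m \right)} = -2 + m$ ($s{\left(C,m \right)} = m - 2 = -2 + m$)
$-3402 - s{\left(G,-24 \right)} = -3402 - \left(-2 - 24\right) = -3402 - -26 = -3402 + 26 = -3376$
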